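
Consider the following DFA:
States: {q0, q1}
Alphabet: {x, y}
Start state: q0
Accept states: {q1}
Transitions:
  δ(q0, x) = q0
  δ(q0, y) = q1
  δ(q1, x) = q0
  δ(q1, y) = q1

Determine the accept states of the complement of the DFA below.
Complement accept states = All states \ Original accept states
= {q0, q1} \ {q1}
{q0}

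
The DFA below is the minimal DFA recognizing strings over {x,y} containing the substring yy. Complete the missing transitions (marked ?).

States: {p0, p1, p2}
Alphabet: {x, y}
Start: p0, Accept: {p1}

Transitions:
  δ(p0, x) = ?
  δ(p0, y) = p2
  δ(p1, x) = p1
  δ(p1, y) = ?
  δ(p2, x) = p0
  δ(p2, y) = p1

From the language and accept set, identify what each state tracks — p0: no progress toward yy; p1: substring yy seen; p2: one trailing y.
Each missing δ(q, a) is the state matching the new tracked value after reading a.
δ(p0, x) = p0; δ(p1, y) = p1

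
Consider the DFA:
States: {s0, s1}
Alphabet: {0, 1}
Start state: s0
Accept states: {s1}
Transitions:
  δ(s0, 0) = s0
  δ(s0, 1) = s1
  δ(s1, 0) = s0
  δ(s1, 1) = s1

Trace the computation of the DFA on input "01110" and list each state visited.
read '0': s0 → s0
  read '1': s0 → s1
  read '1': s1 → s1
  read '1': s1 → s1
  read '0': s1 → s0
s0 -> s0 -> s1 -> s1 -> s1 -> s0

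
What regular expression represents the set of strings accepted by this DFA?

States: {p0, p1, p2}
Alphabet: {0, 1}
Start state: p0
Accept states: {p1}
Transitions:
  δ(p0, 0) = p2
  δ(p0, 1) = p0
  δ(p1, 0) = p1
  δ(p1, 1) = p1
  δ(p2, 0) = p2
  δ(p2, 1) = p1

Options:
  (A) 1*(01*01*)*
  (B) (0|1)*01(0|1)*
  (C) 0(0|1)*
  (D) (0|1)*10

Check each option against the DFA on short strings; one disagreement eliminates an option:
  (A) 1*(01*01*)*: on ε the DFA stays in p0 and rejects (p0 ∉ Accept), but the regex matches it → eliminate
  (B) (0|1)*01(0|1)*: agrees with the DFA on every string of length ≤ 6
  (C) 0(0|1)*: on '0' the DFA goes p0 → p2 and rejects (p2 ∉ Accept), but the regex matches it → eliminate
  (D) (0|1)*10: on '01' the DFA goes p0 → p2 → p1 and accepts (p1 ∈ Accept), but the regex does not match it → eliminate
Only (B) is consistent with the DFA.
(B) (0|1)*01(0|1)*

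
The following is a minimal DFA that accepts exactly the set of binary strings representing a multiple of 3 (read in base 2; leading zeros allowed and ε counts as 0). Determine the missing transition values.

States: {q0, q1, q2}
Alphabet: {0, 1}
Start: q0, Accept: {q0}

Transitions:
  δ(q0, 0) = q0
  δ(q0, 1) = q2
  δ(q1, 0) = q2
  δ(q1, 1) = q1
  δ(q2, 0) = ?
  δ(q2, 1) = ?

From the language and accept set, identify what each state tracks — q0: value ≡ 0 (mod 3); q1: value ≡ 2 (mod 3); q2: value ≡ 1 (mod 3).
Each missing δ(q, a) is the state matching the new tracked value after reading a.
δ(q2, 0) = q1; δ(q2, 1) = q0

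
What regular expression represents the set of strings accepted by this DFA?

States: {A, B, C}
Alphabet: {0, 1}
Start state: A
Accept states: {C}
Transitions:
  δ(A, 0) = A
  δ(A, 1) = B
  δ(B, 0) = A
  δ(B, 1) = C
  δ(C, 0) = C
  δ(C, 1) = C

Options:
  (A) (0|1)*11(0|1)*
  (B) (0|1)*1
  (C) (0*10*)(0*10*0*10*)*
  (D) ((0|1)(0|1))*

Check each option against the DFA on short strings; one disagreement eliminates an option:
  (A) (0|1)*11(0|1)*: agrees with the DFA on every string of length ≤ 6
  (B) (0|1)*1: on '1' the DFA goes A → B and rejects (B ∉ Accept), but the regex matches it → eliminate
  (C) (0*10*)(0*10*0*10*)*: on '1' the DFA goes A → B and rejects (B ∉ Accept), but the regex matches it → eliminate
  (D) ((0|1)(0|1))*: on ε the DFA stays in A and rejects (A ∉ Accept), but the regex matches it → eliminate
Only (A) is consistent with the DFA.
(A) (0|1)*11(0|1)*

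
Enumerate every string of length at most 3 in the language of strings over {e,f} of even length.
ε, ee, ef, fe, ff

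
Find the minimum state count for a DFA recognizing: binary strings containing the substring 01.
By Myhill–Nerode, count the distinguishable equivalence classes: 3 classes — one per longest suffix of the input that is a prefix of '01' (lengths 0 through 1), plus an absorbing 'already seen 01' class.
3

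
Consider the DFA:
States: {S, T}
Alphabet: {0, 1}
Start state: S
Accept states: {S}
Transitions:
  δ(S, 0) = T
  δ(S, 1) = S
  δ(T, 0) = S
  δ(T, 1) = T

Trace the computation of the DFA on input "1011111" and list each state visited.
read '1': S → S
  read '0': S → T
  read '1': T → T
  read '1': T → T
  read '1': T → T
  read '1': T → T
  read '1': T → T
S -> S -> T -> T -> T -> T -> T -> T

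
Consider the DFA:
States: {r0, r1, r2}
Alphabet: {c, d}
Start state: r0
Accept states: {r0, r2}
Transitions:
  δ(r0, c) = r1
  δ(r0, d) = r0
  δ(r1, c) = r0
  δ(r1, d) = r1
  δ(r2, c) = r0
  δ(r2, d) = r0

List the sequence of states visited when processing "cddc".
read 'c': r0 → r1
  read 'd': r1 → r1
  read 'd': r1 → r1
  read 'c': r1 → r0
r0 -> r1 -> r1 -> r1 -> r0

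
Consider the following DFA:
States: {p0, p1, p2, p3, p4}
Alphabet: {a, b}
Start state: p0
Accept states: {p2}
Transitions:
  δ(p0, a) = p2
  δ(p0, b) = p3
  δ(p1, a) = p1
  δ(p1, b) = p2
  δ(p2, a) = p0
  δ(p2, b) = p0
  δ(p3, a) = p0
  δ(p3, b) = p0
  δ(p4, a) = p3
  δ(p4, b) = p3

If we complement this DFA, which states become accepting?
Complement accept states = All states \ Original accept states
= {p0, p1, p2, p3, p4} \ {p2}
{p0, p1, p3, p4}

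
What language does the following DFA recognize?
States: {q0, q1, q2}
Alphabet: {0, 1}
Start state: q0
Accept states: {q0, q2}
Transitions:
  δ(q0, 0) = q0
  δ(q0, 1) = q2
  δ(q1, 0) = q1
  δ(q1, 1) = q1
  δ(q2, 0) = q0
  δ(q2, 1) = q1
Testing a few strings:
  '0' → accept
  '1' → accept
  '00' → accept
  '1111' → reject
State roles: q0=last symbol not 1 (ok); q1=saw 11 (dead); q2=last symbol 1 (ok)
All binary strings with no two consecutive 1's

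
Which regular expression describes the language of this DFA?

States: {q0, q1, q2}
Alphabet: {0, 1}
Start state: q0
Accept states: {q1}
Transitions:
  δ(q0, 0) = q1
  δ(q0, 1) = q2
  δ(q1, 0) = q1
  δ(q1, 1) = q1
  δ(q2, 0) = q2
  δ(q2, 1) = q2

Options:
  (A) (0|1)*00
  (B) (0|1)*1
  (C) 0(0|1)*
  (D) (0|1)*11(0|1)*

Check each option against the DFA on short strings; one disagreement eliminates an option:
  (A) (0|1)*00: on '0' the DFA goes q0 → q1 and accepts (q1 ∈ Accept), but the regex does not match it → eliminate
  (B) (0|1)*1: on '0' the DFA goes q0 → q1 and accepts (q1 ∈ Accept), but the regex does not match it → eliminate
  (C) 0(0|1)*: agrees with the DFA on every string of length ≤ 6
  (D) (0|1)*11(0|1)*: on '0' the DFA goes q0 → q1 and accepts (q1 ∈ Accept), but the regex does not match it → eliminate
Only (C) is consistent with the DFA.
(C) 0(0|1)*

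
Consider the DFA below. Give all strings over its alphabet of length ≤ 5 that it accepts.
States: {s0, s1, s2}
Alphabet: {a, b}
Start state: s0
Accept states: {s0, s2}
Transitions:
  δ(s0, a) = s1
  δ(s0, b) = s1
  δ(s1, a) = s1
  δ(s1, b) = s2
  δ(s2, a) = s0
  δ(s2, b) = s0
ε, ab, bb, aab, aba, abb, bab, bba, bbb, aaab, aaba, aabb, baab, baba, babb, aaaab, aaaba, aaabb, abaab, ababb, abbab, abbbb, baaab, baaba, baabb, bbaab, bbabb, bbbab, bbbbb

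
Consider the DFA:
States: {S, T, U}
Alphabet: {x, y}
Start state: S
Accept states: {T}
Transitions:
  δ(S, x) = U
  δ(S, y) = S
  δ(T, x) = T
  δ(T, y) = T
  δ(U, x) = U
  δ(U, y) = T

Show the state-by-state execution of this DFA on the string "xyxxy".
read 'x': S → U
  read 'y': U → T
  read 'x': T → T
  read 'x': T → T
  read 'y': T → T
S -> U -> T -> T -> T -> T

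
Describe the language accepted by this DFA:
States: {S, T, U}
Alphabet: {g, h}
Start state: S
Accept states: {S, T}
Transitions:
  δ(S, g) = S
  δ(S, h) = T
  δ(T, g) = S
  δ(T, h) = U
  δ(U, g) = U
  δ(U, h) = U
Testing a few strings:
  'g' → accept
  'hgg' → accept
  'gghg' → accept
  'ghgg' → accept
State roles: S=last symbol not h (ok); T=last symbol h (ok); U=saw hh (dead)
All strings over {g,h} with no two consecutive h's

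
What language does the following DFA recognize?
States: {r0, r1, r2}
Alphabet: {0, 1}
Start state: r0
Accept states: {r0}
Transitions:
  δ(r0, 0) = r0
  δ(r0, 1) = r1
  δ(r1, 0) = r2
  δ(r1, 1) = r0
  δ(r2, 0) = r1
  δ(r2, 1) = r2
Testing a few strings:
  '00' → accept
  '001' → reject
  '1' → reject
  '0' → accept
State roles: r0=value ≡ 0 (mod 3); r1=value ≡ 1 (mod 3); r2=value ≡ 2 (mod 3)
All binary strings representing a multiple of 3 (read in base 2; leading zeros allowed and ε counts as 0)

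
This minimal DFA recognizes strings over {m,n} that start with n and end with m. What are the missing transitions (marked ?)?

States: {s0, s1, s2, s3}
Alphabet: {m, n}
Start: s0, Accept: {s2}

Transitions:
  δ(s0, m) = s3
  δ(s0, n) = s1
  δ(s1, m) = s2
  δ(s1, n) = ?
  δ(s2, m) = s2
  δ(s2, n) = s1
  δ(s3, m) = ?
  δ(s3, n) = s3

From the language and accept set, identify what each state tracks — s0: no input read; s1: started with n, last symbol n; s2: started with n, last symbol m; s3: started with m (dead).
Each missing δ(q, a) is the state matching the new tracked value after reading a.
δ(s1, n) = s1; δ(s3, m) = s3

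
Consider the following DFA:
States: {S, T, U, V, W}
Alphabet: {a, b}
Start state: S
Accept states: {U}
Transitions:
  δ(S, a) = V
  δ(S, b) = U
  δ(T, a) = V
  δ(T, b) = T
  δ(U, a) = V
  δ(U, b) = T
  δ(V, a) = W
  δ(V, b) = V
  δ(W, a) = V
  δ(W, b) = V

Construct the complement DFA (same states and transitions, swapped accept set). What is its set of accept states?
Complement accept states = All states \ Original accept states
= {S, T, U, V, W} \ {U}
{S, T, V, W}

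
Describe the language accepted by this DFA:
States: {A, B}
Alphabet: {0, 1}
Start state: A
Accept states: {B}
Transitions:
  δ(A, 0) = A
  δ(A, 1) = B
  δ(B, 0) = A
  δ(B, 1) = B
Testing a few strings:
  '000' → reject
  '00' → reject
  '1' → accept
  '011' → accept
State roles: A=last symbol not 1; B=last symbol is 1
All binary strings ending with 1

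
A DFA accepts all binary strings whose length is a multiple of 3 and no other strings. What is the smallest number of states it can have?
By Myhill–Nerode, count the distinguishable equivalence classes: three classes — length mod 3.
3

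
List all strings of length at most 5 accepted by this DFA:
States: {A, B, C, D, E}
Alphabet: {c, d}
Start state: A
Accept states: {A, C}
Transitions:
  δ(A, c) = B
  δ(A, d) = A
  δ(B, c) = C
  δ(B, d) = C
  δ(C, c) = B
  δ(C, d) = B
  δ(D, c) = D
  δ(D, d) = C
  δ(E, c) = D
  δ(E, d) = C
ε, d, cc, cd, dd, dcc, dcd, ddd, cccc, cccd, ccdc, ccdd, cdcc, cdcd, cddc, cddd, ddcc, ddcd, dddd, dcccc, dcccd, dccdc, dccdd, dcdcc, dcdcd, dcddc, dcddd, dddcc, dddcd, ddddd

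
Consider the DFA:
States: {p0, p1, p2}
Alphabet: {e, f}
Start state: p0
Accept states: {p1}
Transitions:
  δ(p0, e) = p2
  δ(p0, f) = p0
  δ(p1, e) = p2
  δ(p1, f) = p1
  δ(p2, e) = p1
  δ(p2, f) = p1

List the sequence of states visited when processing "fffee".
read 'f': p0 → p0
  read 'f': p0 → p0
  read 'f': p0 → p0
  read 'e': p0 → p2
  read 'e': p2 → p1
p0 -> p0 -> p0 -> p0 -> p2 -> p1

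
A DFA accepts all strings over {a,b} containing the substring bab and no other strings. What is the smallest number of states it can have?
By Myhill–Nerode, count the distinguishable equivalence classes: 4 classes — one per longest suffix of the input that is a prefix of 'bab' (lengths 0 through 2), plus an absorbing 'already seen bab' class.
4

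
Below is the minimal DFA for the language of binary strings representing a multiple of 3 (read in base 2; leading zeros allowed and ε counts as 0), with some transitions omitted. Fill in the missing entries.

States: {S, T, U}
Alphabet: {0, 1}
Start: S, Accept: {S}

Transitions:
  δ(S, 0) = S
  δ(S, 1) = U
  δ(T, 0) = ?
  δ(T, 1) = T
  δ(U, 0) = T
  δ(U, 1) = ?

From the language and accept set, identify what each state tracks — S: value ≡ 0 (mod 3); T: value ≡ 2 (mod 3); U: value ≡ 1 (mod 3).
Each missing δ(q, a) is the state matching the new tracked value after reading a.
δ(T, 0) = U; δ(U, 1) = S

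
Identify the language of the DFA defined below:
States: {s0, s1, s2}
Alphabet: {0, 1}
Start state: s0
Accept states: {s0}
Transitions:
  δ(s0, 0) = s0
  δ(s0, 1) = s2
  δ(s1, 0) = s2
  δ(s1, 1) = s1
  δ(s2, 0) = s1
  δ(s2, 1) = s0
Testing a few strings:
  '1' → reject
  '000' → accept
  '11' → accept
  '0' → accept
State roles: s0=value ≡ 0 (mod 3); s1=value ≡ 2 (mod 3); s2=value ≡ 1 (mod 3)
All binary strings representing a multiple of 3 (read in base 2; leading zeros allowed and ε counts as 0)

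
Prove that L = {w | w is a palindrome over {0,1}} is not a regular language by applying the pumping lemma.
Assume L is regular with pumping length p. Idea: pumping the leading 0-block breaks the symmetry.
Choose s = 0^p 1 0^p (a palindrome of length 2p+1 ≥ p). By the pumping lemma, s = xyz with |xy| ≤ p, |y| > 0, so y = 0^k with k > 0 (xy lies entirely in the first 0^p). Then xy²z = 0^(p+k) 1 0^p, which is not a palindrome since p+k ≠ p.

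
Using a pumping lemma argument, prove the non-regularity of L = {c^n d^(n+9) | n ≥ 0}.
Assume L is regular with pumping length p. Idea: pumping the c-block breaks the fixed offset of 9.
Choose s = c^p d^(p+9) ∈ L. By the pumping lemma, s = xyz with |xy| ≤ p, |y| > 0, so y = c^k with k ≥ 1. Then xy²z = c^(p+k) d^(p+9). For this to be in L we would need p+9 = (p+k)+9, i.e. k = 0, contradicting k ≥ 1. So xy²z ∉ L.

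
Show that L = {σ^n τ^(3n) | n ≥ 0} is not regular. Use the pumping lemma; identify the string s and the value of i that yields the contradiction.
Assume L is regular with pumping length p. Idea: pumping the σ-block breaks the 1:3 ratio.
Choose s = σ^p τ^(3p) (length 4p ≥ p). By the pumping lemma, s = xyz with |xy| ≤ p, |y| > 0, so y = σ^k with k ≥ 1. Then xy²z = σ^(p+k) τ^(3p). For this to be in L we would need 3p = 3(p+k), i.e. 3k = 0, contradicting k ≥ 1. So xy²z ∉ L.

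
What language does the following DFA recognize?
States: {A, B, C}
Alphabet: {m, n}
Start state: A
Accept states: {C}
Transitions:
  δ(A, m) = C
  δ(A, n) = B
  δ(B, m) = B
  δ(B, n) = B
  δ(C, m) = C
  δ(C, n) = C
Testing a few strings:
  'mm' → accept
  'nnn' → reject
  'n' → reject
  'mmn' → accept
State roles: A=no input read; B=started with n (dead); C=started with m
All strings over {m,n} starting with m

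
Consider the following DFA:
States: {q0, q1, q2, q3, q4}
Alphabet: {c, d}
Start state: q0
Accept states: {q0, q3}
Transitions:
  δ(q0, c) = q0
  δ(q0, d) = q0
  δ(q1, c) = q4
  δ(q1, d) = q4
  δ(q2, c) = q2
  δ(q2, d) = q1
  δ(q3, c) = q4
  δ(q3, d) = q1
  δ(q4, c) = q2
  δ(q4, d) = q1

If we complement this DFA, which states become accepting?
Complement accept states = All states \ Original accept states
= {q0, q1, q2, q3, q4} \ {q0, q3}
{q1, q2, q4}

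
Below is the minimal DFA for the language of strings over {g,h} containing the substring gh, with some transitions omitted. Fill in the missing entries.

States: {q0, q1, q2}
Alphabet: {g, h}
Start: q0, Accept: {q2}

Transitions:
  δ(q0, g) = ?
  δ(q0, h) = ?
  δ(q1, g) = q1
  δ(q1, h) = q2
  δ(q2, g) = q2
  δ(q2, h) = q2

From the language and accept set, identify what each state tracks — q0: no g seen yet; q1: seen a g, waiting for h; q2: substring gh seen.
Each missing δ(q, a) is the state matching the new tracked value after reading a.
δ(q0, g) = q1; δ(q0, h) = q0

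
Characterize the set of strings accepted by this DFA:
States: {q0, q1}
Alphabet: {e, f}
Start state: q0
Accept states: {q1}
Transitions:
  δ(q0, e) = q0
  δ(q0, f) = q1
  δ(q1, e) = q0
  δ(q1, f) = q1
Testing a few strings:
  'fe' → reject
  'f' → accept
  'ef' → accept
  'ffe' → reject
State roles: q0=last symbol not f; q1=last symbol is f
All strings over {e,f} ending with f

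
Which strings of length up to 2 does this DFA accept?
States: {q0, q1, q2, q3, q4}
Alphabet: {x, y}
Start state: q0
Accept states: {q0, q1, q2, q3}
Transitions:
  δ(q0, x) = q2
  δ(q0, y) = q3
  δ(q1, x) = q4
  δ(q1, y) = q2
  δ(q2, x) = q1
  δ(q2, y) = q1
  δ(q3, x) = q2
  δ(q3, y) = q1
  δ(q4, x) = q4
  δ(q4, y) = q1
ε, x, y, xx, xy, yx, yy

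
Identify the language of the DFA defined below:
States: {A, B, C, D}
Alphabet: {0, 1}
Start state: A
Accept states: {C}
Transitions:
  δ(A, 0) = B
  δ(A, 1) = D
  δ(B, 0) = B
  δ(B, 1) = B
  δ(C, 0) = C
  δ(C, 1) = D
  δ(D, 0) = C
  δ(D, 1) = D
Testing a few strings:
  '01' → reject
  '001' → reject
  '10' → accept
  '0' → reject
State roles: A=no input read; B=started with 0 (dead); C=started with 1, last symbol 0; D=started with 1, last symbol 1
All binary strings that start with 1 and end with 0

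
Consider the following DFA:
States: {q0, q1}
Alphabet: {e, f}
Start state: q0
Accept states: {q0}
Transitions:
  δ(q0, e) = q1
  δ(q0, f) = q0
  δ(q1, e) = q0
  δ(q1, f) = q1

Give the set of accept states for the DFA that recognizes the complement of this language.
Complement accept states = All states \ Original accept states
= {q0, q1} \ {q0}
{q1}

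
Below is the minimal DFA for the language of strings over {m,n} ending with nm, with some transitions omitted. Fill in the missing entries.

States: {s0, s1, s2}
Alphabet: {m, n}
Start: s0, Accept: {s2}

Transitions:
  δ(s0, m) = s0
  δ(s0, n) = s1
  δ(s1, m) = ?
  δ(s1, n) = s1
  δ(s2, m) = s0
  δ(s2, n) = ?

From the language and accept set, identify what each state tracks — s0: no suffix match; s1: one trailing n; s2: suffix is nm.
Each missing δ(q, a) is the state matching the new tracked value after reading a.
δ(s1, m) = s2; δ(s2, n) = s1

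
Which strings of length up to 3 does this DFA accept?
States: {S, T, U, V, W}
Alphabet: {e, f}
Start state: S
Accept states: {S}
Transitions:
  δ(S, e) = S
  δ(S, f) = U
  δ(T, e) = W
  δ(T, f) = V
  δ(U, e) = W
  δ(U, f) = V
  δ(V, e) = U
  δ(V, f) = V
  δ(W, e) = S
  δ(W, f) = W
ε, e, ee, eee, fee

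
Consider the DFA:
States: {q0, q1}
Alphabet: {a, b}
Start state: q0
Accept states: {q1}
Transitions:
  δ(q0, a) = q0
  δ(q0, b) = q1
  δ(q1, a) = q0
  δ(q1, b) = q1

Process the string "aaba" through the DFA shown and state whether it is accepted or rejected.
Processing string "aaba":
  q0 --a--> q0
  q0 --a--> q0
  q0 --b--> q1
  q1 --a--> q0
Final state: q0
Accept states: {q1}
No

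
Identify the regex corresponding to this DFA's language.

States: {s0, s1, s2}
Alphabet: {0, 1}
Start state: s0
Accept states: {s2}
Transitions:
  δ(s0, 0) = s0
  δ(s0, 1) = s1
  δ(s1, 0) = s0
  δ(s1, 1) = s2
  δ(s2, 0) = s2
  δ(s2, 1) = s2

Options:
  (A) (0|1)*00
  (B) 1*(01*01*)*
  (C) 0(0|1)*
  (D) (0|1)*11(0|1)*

Check each option against the DFA on short strings; one disagreement eliminates an option:
  (A) (0|1)*00: on '00' the DFA goes s0 → s0 → s0 and rejects (s0 ∉ Accept), but the regex matches it → eliminate
  (B) 1*(01*01*)*: on ε the DFA stays in s0 and rejects (s0 ∉ Accept), but the regex matches it → eliminate
  (C) 0(0|1)*: on '0' the DFA goes s0 → s0 and rejects (s0 ∉ Accept), but the regex matches it → eliminate
  (D) (0|1)*11(0|1)*: agrees with the DFA on every string of length ≤ 6
Only (D) is consistent with the DFA.
(D) (0|1)*11(0|1)*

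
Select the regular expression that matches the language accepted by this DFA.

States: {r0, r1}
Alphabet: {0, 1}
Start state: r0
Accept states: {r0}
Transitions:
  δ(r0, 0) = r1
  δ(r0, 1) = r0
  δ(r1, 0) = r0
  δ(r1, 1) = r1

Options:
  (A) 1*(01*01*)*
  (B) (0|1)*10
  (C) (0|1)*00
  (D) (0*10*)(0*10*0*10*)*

Check each option against the DFA on short strings; one disagreement eliminates an option:
  (A) 1*(01*01*)*: agrees with the DFA on every string of length ≤ 6
  (B) (0|1)*10: on ε the DFA stays in r0 and accepts (r0 ∈ Accept), but the regex does not match it → eliminate
  (C) (0|1)*00: on ε the DFA stays in r0 and accepts (r0 ∈ Accept), but the regex does not match it → eliminate
  (D) (0*10*)(0*10*0*10*)*: on ε the DFA stays in r0 and accepts (r0 ∈ Accept), but the regex does not match it → eliminate
Only (A) is consistent with the DFA.
(A) 1*(01*01*)*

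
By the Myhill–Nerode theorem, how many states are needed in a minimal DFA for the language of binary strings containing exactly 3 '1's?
By Myhill–Nerode, count the distinguishable equivalence classes: 5 classes — having seen 0, 1, …, 3, or >3 copies of '1'; the count-3 class is the only accepting one and >3 is dead.
5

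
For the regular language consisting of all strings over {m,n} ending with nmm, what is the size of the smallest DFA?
By Myhill–Nerode, count the distinguishable equivalence classes: 4 classes — one per longest suffix of the input that is a prefix of 'nmm' (lengths 0 through 3); only the length-3 class is accepting.
4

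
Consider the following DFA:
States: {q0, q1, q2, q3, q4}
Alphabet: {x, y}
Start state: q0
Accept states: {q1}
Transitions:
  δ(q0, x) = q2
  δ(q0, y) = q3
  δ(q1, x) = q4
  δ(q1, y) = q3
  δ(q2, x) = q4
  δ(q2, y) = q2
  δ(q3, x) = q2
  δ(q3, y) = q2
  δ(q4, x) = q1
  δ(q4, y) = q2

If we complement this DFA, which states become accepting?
Complement accept states = All states \ Original accept states
= {q0, q1, q2, q3, q4} \ {q1}
{q0, q2, q3, q4}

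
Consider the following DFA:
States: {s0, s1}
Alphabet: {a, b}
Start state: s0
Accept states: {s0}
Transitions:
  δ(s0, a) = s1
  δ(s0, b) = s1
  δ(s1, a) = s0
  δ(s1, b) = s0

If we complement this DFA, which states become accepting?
Complement accept states = All states \ Original accept states
= {s0, s1} \ {s0}
{s1}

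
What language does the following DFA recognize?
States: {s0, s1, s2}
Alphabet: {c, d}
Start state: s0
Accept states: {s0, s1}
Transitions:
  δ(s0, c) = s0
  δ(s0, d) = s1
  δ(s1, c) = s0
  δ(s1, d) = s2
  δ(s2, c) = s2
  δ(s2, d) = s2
Testing a few strings:
  'dcd' → accept
  'ccdd' → reject
  'cc' → accept
  'cd' → accept
State roles: s0=last symbol not d (ok); s1=last symbol d (ok); s2=saw dd (dead)
All strings over {c,d} with no two consecutive d's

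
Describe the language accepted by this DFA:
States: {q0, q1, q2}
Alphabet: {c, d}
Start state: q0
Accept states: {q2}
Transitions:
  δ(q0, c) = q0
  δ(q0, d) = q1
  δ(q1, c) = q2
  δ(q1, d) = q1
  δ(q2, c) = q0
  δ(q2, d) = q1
Testing a few strings:
  'cc' → reject
  'dcdd' → reject
  'cddd' → reject
  'ccdd' → reject
State roles: q0=no suffix match; q1=one trailing d; q2=suffix is dc
All strings over {c,d} ending with dc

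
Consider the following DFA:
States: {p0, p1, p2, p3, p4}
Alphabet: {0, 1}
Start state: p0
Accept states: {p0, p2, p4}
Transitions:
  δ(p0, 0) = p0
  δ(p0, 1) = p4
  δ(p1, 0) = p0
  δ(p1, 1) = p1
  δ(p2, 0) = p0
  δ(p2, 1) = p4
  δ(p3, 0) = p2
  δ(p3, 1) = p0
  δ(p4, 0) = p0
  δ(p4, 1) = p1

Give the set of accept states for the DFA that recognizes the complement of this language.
Complement accept states = All states \ Original accept states
= {p0, p1, p2, p3, p4} \ {p0, p2, p4}
{p1, p3}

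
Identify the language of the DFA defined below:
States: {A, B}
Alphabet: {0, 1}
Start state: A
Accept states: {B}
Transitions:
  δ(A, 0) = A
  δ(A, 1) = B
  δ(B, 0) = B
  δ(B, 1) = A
Testing a few strings:
  '11' → reject
  '0' → reject
  '010' → accept
  '111' → accept
State roles: A=even number of 1's so far; B=odd number of 1's so far
All binary strings with an odd number of 1's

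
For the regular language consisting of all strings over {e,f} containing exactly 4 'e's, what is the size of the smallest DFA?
By Myhill–Nerode, count the distinguishable equivalence classes: 6 classes — having seen 0, 1, …, 4, or >4 copies of 'e'; the count-4 class is the only accepting one and >4 is dead.
6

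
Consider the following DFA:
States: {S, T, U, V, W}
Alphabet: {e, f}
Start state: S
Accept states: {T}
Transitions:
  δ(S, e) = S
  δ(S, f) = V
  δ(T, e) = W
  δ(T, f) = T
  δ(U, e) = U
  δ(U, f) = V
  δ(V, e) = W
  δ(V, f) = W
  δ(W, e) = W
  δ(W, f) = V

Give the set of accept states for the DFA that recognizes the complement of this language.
Complement accept states = All states \ Original accept states
= {S, T, U, V, W} \ {T}
{S, U, V, W}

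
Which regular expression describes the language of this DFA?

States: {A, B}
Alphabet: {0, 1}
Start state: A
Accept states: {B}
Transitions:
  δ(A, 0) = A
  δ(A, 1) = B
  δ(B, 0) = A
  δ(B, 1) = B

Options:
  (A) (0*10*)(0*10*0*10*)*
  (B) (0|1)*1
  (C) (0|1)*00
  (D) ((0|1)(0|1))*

Check each option against the DFA on short strings; one disagreement eliminates an option:
  (A) (0*10*)(0*10*0*10*)*: on '10' the DFA goes A → B → A and rejects (A ∉ Accept), but the regex matches it → eliminate
  (B) (0|1)*1: agrees with the DFA on every string of length ≤ 6
  (C) (0|1)*00: on '1' the DFA goes A → B and accepts (B ∈ Accept), but the regex does not match it → eliminate
  (D) ((0|1)(0|1))*: on ε the DFA stays in A and rejects (A ∉ Accept), but the regex matches it → eliminate
Only (B) is consistent with the DFA.
(B) (0|1)*1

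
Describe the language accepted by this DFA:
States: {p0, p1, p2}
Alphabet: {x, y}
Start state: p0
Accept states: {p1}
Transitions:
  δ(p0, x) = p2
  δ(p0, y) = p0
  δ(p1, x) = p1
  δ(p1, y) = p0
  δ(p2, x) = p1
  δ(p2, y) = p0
Testing a few strings:
  'xxyy' → reject
  'y' → reject
  'xyy' → reject
  'yxyy' → reject
State roles: p0=last symbol not x; p1=two trailing x's; p2=one trailing x
All strings over {x,y} ending with xx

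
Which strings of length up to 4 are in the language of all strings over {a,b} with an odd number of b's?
b, ab, ba, aab, aba, baa, bbb, aaab, aaba, abaa, abbb, baaa, babb, bbab, bbba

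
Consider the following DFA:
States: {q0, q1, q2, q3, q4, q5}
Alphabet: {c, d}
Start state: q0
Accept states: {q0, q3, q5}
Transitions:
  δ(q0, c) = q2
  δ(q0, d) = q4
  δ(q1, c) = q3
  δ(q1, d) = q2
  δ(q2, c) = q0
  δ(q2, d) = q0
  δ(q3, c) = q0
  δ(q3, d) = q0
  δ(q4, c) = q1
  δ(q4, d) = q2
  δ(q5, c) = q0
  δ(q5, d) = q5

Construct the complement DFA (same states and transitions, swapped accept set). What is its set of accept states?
Complement accept states = All states \ Original accept states
= {q0, q1, q2, q3, q4, q5} \ {q0, q3, q5}
{q1, q2, q4}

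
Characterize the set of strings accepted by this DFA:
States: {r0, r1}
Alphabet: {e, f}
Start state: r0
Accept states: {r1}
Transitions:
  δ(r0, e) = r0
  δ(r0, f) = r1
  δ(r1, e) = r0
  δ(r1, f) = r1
Testing a few strings:
  'fee' → reject
  'ee' → reject
  'e' → reject
  'eff' → accept
State roles: r0=last symbol not f; r1=last symbol is f
All strings over {e,f} ending with f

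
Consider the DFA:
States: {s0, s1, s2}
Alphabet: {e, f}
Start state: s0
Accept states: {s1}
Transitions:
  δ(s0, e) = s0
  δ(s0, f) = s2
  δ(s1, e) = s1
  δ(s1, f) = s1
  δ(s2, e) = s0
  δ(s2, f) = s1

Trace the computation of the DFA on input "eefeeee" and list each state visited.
read 'e': s0 → s0
  read 'e': s0 → s0
  read 'f': s0 → s2
  read 'e': s2 → s0
  read 'e': s0 → s0
  read 'e': s0 → s0
  read 'e': s0 → s0
s0 -> s0 -> s0 -> s2 -> s0 -> s0 -> s0 -> s0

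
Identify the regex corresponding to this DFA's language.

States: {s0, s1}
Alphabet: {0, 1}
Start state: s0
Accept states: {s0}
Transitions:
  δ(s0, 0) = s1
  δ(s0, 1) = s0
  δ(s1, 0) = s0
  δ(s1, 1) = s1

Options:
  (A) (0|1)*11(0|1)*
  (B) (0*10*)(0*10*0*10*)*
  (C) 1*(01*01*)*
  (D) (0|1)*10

Check each option against the DFA on short strings; one disagreement eliminates an option:
  (A) (0|1)*11(0|1)*: on ε the DFA stays in s0 and accepts (s0 ∈ Accept), but the regex does not match it → eliminate
  (B) (0*10*)(0*10*0*10*)*: on ε the DFA stays in s0 and accepts (s0 ∈ Accept), but the regex does not match it → eliminate
  (C) 1*(01*01*)*: agrees with the DFA on every string of length ≤ 6
  (D) (0|1)*10: on ε the DFA stays in s0 and accepts (s0 ∈ Accept), but the regex does not match it → eliminate
Only (C) is consistent with the DFA.
(C) 1*(01*01*)*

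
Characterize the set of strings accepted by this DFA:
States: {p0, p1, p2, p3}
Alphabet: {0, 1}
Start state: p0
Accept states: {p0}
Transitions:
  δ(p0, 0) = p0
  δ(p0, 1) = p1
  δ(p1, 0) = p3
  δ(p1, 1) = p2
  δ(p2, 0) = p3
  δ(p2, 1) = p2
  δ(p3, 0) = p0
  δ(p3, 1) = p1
Testing a few strings:
  '111' → reject
  '10' → reject
  '1' → reject
  '0' → accept
State roles: p0=value ≡ 0 (mod 4); p1=value ≡ 1 (mod 4); p2=value ≡ 3 (mod 4); p3=value ≡ 2 (mod 4)
All binary strings representing a multiple of 4 (read in base 2; leading zeros allowed and ε counts as 0)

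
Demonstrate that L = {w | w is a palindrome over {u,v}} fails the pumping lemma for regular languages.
Assume L is regular with pumping length p. Idea: pumping the leading u-block breaks the symmetry.
Choose s = u^p v u^p (a palindrome of length 2p+1 ≥ p). By the pumping lemma, s = xyz with |xy| ≤ p, |y| > 0, so y = u^k with k > 0 (xy lies entirely in the first u^p). Then xy²z = u^(p+k) v u^p, which is not a palindrome since p+k ≠ p.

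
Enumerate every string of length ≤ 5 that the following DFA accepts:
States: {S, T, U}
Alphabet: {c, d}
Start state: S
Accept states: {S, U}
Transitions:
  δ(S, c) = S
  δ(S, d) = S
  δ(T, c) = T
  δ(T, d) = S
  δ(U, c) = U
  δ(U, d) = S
ε, c, d, cc, cd, dc, dd, ccc, ccd, cdc, cdd, dcc, dcd, ddc, ddd, cccc, cccd, ccdc, ccdd, cdcc, cdcd, cddc, cddd, dccc, dccd, dcdc, dcdd, ddcc, ddcd, dddc, dddd, ccccc, ccccd, cccdc, cccdd, ccdcc, ccdcd, ccddc, ccddd, cdccc, cdccd, cdcdc, cdcdd, cddcc, cddcd, cdddc, cdddd, dcccc, dcccd, dccdc, dccdd, dcdcc, dcdcd, dcddc, dcddd, ddccc, ddccd, ddcdc, ddcdd, dddcc, dddcd, ddddc, ddddd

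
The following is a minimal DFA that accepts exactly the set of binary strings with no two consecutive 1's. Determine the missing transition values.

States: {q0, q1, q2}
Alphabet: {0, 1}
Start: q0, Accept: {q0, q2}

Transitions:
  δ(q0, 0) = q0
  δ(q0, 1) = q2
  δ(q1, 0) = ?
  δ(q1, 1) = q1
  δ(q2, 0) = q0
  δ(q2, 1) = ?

From the language and accept set, identify what each state tracks — q0: last symbol not 1 (ok); q1: saw 11 (dead); q2: last symbol 1 (ok).
Each missing δ(q, a) is the state matching the new tracked value after reading a.
δ(q1, 0) = q1; δ(q2, 1) = q1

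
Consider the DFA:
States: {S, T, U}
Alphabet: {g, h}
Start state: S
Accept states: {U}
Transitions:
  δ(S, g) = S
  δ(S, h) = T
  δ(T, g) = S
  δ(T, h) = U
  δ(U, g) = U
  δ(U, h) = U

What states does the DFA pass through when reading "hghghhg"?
read 'h': S → T
  read 'g': T → S
  read 'h': S → T
  read 'g': T → S
  read 'h': S → T
  read 'h': T → U
  read 'g': U → U
S -> T -> S -> T -> S -> T -> U -> U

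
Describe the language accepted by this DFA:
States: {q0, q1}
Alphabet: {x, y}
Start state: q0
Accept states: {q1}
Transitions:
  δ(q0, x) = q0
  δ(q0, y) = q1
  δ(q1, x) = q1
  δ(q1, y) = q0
Testing a few strings:
  'y' → accept
  'xxy' → accept
  'x' → reject
  'yyx' → reject
State roles: q0=even number of y's so far; q1=odd number of y's so far
All strings over {x,y} with an odd number of y's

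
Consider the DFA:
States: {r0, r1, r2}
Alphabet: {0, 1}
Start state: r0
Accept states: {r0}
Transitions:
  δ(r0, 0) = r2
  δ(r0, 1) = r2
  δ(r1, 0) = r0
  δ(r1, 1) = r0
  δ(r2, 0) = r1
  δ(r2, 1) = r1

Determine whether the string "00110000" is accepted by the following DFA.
Processing string "00110000":
  r0 --0--> r2
  r2 --0--> r1
  r1 --1--> r0
  r0 --1--> r2
  r2 --0--> r1
  r1 --0--> r0
  r0 --0--> r2
  r2 --0--> r1
Final state: r1
Accept states: {r0}
No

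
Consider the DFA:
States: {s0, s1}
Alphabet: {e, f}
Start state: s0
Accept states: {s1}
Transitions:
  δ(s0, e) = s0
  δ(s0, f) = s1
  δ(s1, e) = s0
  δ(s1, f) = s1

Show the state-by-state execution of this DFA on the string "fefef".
read 'f': s0 → s1
  read 'e': s1 → s0
  read 'f': s0 → s1
  read 'e': s1 → s0
  read 'f': s0 → s1
s0 -> s1 -> s0 -> s1 -> s0 -> s1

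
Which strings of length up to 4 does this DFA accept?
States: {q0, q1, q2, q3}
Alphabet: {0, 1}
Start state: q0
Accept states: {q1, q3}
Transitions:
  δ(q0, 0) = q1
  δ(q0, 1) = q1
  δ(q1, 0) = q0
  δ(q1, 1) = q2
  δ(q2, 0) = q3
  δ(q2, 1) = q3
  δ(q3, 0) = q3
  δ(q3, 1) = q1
0, 1, 000, 001, 010, 011, 100, 101, 110, 111, 0100, 0101, 0110, 0111, 1100, 1101, 1110, 1111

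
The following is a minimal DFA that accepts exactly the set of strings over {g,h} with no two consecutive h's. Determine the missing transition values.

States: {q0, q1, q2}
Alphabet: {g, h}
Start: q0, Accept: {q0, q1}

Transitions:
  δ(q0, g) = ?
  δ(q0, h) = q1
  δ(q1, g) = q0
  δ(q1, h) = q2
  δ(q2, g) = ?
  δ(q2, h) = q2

From the language and accept set, identify what each state tracks — q0: last symbol not h (ok); q1: last symbol h (ok); q2: saw hh (dead).
Each missing δ(q, a) is the state matching the new tracked value after reading a.
δ(q0, g) = q0; δ(q2, g) = q2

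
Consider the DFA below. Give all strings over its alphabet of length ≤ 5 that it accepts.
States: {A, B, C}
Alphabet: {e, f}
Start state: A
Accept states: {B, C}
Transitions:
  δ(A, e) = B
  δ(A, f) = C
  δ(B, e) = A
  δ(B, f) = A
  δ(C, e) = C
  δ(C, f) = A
e, f, fe, eee, eef, efe, eff, fee, ffe, fff, eefe, effe, feee, fefe, feff, fffe, eeeee, eeeef, eeefe, eeeff, eefee, eeffe, eefff, efeee, efeef, efefe, efeff, effee, efffe, effff, feeee, feefe, feeff, feffe, ffeee, ffeef, ffefe, ffeff, fffee, ffffe, fffff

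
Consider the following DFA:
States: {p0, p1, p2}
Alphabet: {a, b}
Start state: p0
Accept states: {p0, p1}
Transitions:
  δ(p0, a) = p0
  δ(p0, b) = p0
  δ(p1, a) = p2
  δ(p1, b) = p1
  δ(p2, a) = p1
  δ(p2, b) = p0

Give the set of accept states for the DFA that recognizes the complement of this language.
Complement accept states = All states \ Original accept states
= {p0, p1, p2} \ {p0, p1}
{p2}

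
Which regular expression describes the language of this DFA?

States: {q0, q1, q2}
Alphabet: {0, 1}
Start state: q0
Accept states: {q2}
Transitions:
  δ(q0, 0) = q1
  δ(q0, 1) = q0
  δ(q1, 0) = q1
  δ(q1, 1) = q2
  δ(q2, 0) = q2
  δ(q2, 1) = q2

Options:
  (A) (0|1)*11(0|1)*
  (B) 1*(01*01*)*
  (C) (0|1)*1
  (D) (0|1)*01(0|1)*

Check each option against the DFA on short strings; one disagreement eliminates an option:
  (A) (0|1)*11(0|1)*: on '01' the DFA goes q0 → q1 → q2 and accepts (q2 ∈ Accept), but the regex does not match it → eliminate
  (B) 1*(01*01*)*: on ε the DFA stays in q0 and rejects (q0 ∉ Accept), but the regex matches it → eliminate
  (C) (0|1)*1: on '1' the DFA goes q0 → q0 and rejects (q0 ∉ Accept), but the regex matches it → eliminate
  (D) (0|1)*01(0|1)*: agrees with the DFA on every string of length ≤ 6
Only (D) is consistent with the DFA.
(D) (0|1)*01(0|1)*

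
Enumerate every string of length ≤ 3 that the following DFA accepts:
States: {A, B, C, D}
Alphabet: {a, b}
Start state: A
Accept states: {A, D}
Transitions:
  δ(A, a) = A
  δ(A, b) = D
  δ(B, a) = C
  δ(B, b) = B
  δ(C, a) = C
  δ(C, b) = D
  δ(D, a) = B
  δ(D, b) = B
ε, a, b, aa, ab, aaa, aab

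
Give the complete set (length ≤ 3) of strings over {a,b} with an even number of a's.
ε, b, aa, bb, aab, aba, baa, bbb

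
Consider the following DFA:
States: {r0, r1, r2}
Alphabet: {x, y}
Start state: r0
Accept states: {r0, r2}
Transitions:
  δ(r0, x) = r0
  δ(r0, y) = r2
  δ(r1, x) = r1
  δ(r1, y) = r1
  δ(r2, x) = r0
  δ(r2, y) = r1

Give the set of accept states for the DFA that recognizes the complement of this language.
Complement accept states = All states \ Original accept states
= {r0, r1, r2} \ {r0, r2}
{r1}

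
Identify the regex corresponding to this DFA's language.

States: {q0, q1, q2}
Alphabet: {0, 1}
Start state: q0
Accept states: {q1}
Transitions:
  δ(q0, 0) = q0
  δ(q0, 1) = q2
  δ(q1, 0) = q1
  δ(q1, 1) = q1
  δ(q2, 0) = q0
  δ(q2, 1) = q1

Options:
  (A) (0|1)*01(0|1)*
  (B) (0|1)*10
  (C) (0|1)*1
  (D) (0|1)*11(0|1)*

Check each option against the DFA on short strings; one disagreement eliminates an option:
  (A) (0|1)*01(0|1)*: on '01' the DFA goes q0 → q0 → q2 and rejects (q2 ∉ Accept), but the regex matches it → eliminate
  (B) (0|1)*10: on '10' the DFA goes q0 → q2 → q0 and rejects (q0 ∉ Accept), but the regex matches it → eliminate
  (C) (0|1)*1: on '1' the DFA goes q0 → q2 and rejects (q2 ∉ Accept), but the regex matches it → eliminate
  (D) (0|1)*11(0|1)*: agrees with the DFA on every string of length ≤ 6
Only (D) is consistent with the DFA.
(D) (0|1)*11(0|1)*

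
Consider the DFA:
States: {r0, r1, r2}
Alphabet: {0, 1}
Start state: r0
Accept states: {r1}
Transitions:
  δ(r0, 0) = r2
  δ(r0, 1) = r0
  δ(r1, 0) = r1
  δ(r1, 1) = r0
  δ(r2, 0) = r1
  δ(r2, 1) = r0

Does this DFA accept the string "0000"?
Processing string "0000":
  r0 --0--> r2
  r2 --0--> r1
  r1 --0--> r1
  r1 --0--> r1
Final state: r1
Accept states: {r1}
Yes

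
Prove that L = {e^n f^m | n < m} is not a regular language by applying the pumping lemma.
Assume L is regular with pumping length p. Idea: pumping up the e-block makes the e-count reach the f-count.
Choose s = e^p f^(p+1) ∈ L. By the pumping lemma, s = xyz with |xy| ≤ p, |y| > 0, so y = e^k with k ≥ 1. Then xy²z = e^(p+k) f^(p+1). Since p+k ≥ p+1, the number of e's is no longer strictly less than the number of f's, so xy²z ∉ L.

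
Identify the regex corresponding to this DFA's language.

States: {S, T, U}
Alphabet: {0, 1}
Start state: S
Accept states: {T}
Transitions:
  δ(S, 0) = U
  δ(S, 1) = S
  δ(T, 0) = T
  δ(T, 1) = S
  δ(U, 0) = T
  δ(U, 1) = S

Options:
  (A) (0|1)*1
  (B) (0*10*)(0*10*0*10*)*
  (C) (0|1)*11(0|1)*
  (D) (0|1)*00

Check each option against the DFA on short strings; one disagreement eliminates an option:
  (A) (0|1)*1: on '1' the DFA goes S → S and rejects (S ∉ Accept), but the regex matches it → eliminate
  (B) (0*10*)(0*10*0*10*)*: on '1' the DFA goes S → S and rejects (S ∉ Accept), but the regex matches it → eliminate
  (C) (0|1)*11(0|1)*: on '00' the DFA goes S → U → T and accepts (T ∈ Accept), but the regex does not match it → eliminate
  (D) (0|1)*00: agrees with the DFA on every string of length ≤ 6
Only (D) is consistent with the DFA.
(D) (0|1)*00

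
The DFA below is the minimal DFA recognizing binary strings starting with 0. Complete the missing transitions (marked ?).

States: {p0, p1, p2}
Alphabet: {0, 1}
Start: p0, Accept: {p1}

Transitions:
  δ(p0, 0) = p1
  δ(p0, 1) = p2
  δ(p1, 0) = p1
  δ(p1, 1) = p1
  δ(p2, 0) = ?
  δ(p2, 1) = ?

From the language and accept set, identify what each state tracks — p0: no input read; p1: started with 0; p2: started with 1 (dead).
Each missing δ(q, a) is the state matching the new tracked value after reading a.
δ(p2, 0) = p2; δ(p2, 1) = p2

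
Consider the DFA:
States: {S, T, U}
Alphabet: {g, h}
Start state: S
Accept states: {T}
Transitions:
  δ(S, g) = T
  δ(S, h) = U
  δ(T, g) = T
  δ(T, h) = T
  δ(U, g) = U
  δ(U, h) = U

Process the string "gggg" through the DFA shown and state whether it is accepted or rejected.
Processing string "gggg":
  S --g--> T
  T --g--> T
  T --g--> T
  T --g--> T
Final state: T
Accept states: {T}
Yes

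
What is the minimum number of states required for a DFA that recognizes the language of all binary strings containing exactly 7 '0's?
By Myhill–Nerode, count the distinguishable equivalence classes: 9 classes — having seen 0, 1, …, 7, or >7 copies of '0'; the count-7 class is the only accepting one and >7 is dead.
9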